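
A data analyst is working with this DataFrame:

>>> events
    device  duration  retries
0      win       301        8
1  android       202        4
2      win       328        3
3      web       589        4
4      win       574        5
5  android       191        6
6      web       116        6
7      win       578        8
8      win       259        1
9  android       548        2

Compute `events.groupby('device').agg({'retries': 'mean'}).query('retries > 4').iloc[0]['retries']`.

5.0

group by device, mean of retries:
         retries
device          
android      4.0
web          5.0
win          5.0
filter rows where retries > 4:
        retries
device         
web         5.0
win         5.0
Reading off the value at position 0, column 'retries', we get 5.0.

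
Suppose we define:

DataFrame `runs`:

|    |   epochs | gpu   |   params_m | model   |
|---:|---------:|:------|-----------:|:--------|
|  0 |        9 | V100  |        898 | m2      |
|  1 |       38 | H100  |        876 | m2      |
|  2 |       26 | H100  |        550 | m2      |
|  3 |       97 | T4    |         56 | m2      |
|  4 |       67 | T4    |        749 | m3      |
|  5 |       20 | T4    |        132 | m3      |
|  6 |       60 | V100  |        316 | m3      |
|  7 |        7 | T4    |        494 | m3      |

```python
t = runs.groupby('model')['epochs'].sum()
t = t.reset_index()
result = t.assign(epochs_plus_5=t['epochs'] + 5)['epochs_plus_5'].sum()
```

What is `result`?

334

group by model, sum of epochs:
model
m2    170
m3    154
Name: epochs, dtype: int64
reset_index():
  model  epochs
0    m2     170
1    m3     154
add column epochs_plus_5 = t['epochs'] + 5:
  model  epochs  epochs_plus_5
0    m2     170            175
1    m3     154            159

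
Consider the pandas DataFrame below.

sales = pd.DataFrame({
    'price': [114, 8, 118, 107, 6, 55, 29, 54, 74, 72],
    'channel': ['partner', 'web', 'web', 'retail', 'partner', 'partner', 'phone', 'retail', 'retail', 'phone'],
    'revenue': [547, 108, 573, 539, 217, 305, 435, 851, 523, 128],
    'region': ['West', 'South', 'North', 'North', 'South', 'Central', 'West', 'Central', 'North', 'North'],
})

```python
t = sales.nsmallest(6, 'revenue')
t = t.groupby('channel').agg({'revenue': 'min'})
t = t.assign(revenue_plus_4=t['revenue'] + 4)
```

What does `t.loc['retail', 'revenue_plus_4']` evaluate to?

take 6 rows with smallest revenue:
   price  channel  revenue   region
1      8      web      108    South
9     72    phone      128    North
4      6  partner      217    South
5     55  partner      305  Central
6     29    phone      435     West
8     74   retail      523    North
group by channel, min of revenue:
         revenue
channel         
partner      217
phone        128
retail       523
web          108
add column revenue_plus_4 = t['revenue'] + 4:
         revenue  revenue_plus_4
channel                         
partner      217             221
phone        128             132
retail       523             527
web          108             112

527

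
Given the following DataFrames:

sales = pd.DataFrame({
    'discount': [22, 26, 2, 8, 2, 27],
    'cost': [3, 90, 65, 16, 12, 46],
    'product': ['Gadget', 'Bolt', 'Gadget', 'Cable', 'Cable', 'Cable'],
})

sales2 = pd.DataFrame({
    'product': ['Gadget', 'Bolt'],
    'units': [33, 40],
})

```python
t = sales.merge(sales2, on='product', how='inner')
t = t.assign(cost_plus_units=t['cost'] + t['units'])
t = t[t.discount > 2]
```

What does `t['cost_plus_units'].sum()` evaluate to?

merge on 'product' (how='inner') → 3 rows:
   discount  cost product  units
0        22     3  Gadget     33
1        26    90    Bolt     40
2         2    65  Gadget     33
add column cost_plus_units = t['cost'] + t['units']:
   discount  cost product  units  cost_plus_units
0        22     3  Gadget     33               36
1        26    90    Bolt     40              130
2         2    65  Gadget     33               98
filter rows where discount > 2:
   discount  cost product  units  cost_plus_units
0        22     3  Gadget     33               36
1        26    90    Bolt     40              130
Finally, sum of column 'cost_plus_units' = 166.

166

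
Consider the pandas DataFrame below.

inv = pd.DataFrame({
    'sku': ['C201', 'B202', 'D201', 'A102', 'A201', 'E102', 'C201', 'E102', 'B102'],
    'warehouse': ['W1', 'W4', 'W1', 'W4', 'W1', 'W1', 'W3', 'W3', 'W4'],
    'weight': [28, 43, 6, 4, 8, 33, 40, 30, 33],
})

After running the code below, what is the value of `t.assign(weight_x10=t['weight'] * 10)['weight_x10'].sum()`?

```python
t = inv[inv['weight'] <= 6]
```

filter rows where weight <= 6:
    sku warehouse  weight
2  D201        W1       6
3  A102        W4       4
add column weight_x10 = t['weight'] * 10:
    sku warehouse  weight  weight_x10
2  D201        W1       6          60
3  A102        W4       4          40

100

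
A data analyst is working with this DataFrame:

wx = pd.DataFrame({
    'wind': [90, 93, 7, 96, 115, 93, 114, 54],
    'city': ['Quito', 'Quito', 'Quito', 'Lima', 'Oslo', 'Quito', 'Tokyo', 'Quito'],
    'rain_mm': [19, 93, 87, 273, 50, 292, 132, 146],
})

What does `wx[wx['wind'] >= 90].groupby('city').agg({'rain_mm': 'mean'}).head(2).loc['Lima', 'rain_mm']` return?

273.0

filter rows where wind >= 90:
   wind   city  rain_mm
0    90  Quito       19
1    93  Quito       93
3    96   Lima      273
4   115   Oslo       50
5    93  Quito      292
6   114  Tokyo      132
group by city, mean of rain_mm:
          rain_mm
city             
Lima   273.000000
Oslo    50.000000
Quito  134.666667
Tokyo  132.000000
take first 2 rows:
      rain_mm
city         
Lima    273.0
Oslo     50.0
Hence 273.0.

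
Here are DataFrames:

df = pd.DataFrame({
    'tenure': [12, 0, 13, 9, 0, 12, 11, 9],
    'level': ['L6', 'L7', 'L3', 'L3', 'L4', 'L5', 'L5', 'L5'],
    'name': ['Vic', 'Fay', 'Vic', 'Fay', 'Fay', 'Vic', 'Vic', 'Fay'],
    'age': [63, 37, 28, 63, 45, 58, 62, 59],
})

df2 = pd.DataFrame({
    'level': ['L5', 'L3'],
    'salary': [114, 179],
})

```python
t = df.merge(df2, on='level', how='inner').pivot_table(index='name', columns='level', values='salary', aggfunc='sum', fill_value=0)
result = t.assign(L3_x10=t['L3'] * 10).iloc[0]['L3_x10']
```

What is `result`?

1790

merge on 'level' (how='inner') → 5 rows:
   tenure level name  age  salary
0      13    L3  Vic   28     179
1       9    L3  Fay   63     179
2      12    L5  Vic   58     114
3      11    L5  Vic   62     114
4       9    L5  Fay   59     114
pivot: rows=name, cols=level, sum(salary):
level   L3   L5
name           
Fay    179  114
Vic    179  228
add column L3_x10 = t['L3'] * 10:
level   L3   L5  L3_x10
name                   
Fay    179  114    1790
Vic    179  228    1790
value at position 0, column 'L3_x10' → 1790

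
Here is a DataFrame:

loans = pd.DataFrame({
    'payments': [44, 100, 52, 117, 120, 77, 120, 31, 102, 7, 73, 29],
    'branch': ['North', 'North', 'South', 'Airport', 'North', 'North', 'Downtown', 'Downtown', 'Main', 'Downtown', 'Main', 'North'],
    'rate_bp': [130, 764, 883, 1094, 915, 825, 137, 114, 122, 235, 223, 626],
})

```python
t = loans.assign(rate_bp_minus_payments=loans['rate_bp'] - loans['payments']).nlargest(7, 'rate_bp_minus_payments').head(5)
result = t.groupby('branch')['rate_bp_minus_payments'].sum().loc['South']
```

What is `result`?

add column rate_bp_minus_payments = loans['rate_bp'] - loans['payments']:
    payments    branch  rate_bp  rate_bp_minus_payments
0         44     North      130                      86
1        100     North      764                     664
2         52     South      883                     831
3        117   Airport     1094                     977
4        120     North      915                     795
5         77     North      825                     748
6        120  Downtown      137                      17
7         31  Downtown      114                      83
8        102      Main      122                      20
9          7  Downtown      235                     228
10        73      Main      223                     150
11        29     North      626                     597
take 7 rows with largest rate_bp_minus_payments:
    payments    branch  rate_bp  rate_bp_minus_payments
3        117   Airport     1094                     977
2         52     South      883                     831
4        120     North      915                     795
5         77     North      825                     748
1        100     North      764                     664
11        29     North      626                     597
9          7  Downtown      235                     228
take first 5 rows:
   payments   branch  rate_bp  rate_bp_minus_payments
3       117  Airport     1094                     977
2        52    South      883                     831
4       120    North      915                     795
5        77    North      825                     748
1       100    North      764                     664
group by branch, sum of rate_bp_minus_payments:
branch
Airport     977
North      2207
South       831
Name: rate_bp_minus_payments, dtype: int64
value at index 'South' → 831

831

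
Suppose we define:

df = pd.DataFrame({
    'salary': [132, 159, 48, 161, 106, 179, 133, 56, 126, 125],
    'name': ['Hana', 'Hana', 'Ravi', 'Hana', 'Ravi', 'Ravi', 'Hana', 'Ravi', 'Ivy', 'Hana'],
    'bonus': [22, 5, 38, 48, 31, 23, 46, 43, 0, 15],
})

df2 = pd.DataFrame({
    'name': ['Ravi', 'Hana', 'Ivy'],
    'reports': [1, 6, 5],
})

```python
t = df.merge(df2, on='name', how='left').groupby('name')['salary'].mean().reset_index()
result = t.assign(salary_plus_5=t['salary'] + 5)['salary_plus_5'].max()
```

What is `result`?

147.0

merge on 'name' (how='left') → 10 rows:
   salary  name  bonus  reports
0     132  Hana     22        6
1     159  Hana      5        6
2      48  Ravi     38        1
3     161  Hana     48        6
4     106  Ravi     31        1
5     179  Ravi     23        1
6     133  Hana     46        6
7      56  Ravi     43        1
8     126   Ivy      0        5
9     125  Hana     15        6
group by name, mean of salary:
name
Hana    142.00
Ivy     126.00
Ravi     97.25
Name: salary, dtype: float64
reset_index():
   name  salary
0  Hana  142.00
1   Ivy  126.00
2  Ravi   97.25
add column salary_plus_5 = t['salary'] + 5:
   name  salary  salary_plus_5
0  Hana  142.00         147.00
1   Ivy  126.00         131.00
2  Ravi   97.25         102.25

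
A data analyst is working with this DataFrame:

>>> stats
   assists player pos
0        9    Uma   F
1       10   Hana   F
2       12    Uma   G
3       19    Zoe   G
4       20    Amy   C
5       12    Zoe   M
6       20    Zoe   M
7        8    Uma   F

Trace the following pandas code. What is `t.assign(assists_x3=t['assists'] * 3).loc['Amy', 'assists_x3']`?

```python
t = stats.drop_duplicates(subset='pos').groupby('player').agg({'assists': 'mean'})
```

drop duplicate pos (keep=first):
   assists player pos
0        9    Uma   F
2       12    Uma   G
4       20    Amy   C
5       12    Zoe   M
group by player, mean of assists:
        assists
player         
Amy        20.0
Uma        10.5
Zoe        12.0
add column assists_x3 = t['assists'] * 3:
        assists  assists_x3
player                     
Amy        20.0        60.0
Uma        10.5        31.5
Zoe        12.0        36.0
Reading off the value at row 'Amy', column 'assists_x3', we get 60.0.

60.0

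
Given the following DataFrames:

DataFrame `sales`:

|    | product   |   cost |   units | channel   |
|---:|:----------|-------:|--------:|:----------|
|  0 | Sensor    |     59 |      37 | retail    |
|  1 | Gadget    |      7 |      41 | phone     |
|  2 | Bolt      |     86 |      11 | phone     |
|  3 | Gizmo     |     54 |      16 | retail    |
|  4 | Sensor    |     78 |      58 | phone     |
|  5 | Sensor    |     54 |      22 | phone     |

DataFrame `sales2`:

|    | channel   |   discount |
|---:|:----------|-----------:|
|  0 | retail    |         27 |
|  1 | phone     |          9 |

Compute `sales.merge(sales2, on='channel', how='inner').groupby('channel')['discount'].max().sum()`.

merge on 'channel' (how='inner') → 6 rows:
  product  cost  units channel  discount
0  Sensor    59     37  retail        27
1  Gadget     7     41   phone         9
2    Bolt    86     11   phone         9
3   Gizmo    54     16  retail        27
4  Sensor    78     58   phone         9
5  Sensor    54     22   phone         9
group by channel, max of discount:
channel
phone      9
retail    27
Name: discount, dtype: int64
Finally, sum of the resulting series = 36.

36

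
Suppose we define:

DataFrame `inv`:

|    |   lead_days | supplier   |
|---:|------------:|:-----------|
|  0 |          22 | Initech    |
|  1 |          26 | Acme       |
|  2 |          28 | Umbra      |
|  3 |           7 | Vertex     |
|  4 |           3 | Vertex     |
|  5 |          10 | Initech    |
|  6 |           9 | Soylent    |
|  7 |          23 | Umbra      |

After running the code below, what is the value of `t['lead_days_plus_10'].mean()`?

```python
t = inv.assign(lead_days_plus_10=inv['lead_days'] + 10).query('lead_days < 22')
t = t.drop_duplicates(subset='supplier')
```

18.6666666667

add column lead_days_plus_10 = inv['lead_days'] + 10:
   lead_days supplier  lead_days_plus_10
0         22  Initech                 32
1         26     Acme                 36
2         28    Umbra                 38
3          7   Vertex                 17
4          3   Vertex                 13
5         10  Initech                 20
6          9  Soylent                 19
7         23    Umbra                 33
filter rows where lead_days < 22:
   lead_days supplier  lead_days_plus_10
3          7   Vertex                 17
4          3   Vertex                 13
5         10  Initech                 20
6          9  Soylent                 19
drop duplicate supplier (keep=first):
   lead_days supplier  lead_days_plus_10
3          7   Vertex                 17
5         10  Initech                 20
6          9  Soylent                 19
Reading off the mean of column 'lead_days_plus_10', we get 18.6666666667.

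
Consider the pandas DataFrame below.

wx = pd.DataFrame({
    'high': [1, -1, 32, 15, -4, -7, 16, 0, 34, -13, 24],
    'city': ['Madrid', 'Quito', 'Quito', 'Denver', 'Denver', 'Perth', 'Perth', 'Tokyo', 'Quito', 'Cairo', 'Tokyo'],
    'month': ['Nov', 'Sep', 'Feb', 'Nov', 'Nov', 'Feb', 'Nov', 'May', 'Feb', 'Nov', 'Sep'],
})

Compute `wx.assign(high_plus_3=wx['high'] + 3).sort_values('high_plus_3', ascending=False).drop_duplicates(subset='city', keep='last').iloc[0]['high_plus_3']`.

4

add column high_plus_3 = wx['high'] + 3:
    high    city month  high_plus_3
0      1  Madrid   Nov            4
1     -1   Quito   Sep            2
2     32   Quito   Feb           35
3     15  Denver   Nov           18
4     -4  Denver   Nov           -1
5     -7   Perth   Feb           -4
6     16   Perth   Nov           19
7      0   Tokyo   May            3
8     34   Quito   Feb           37
9    -13   Cairo   Nov          -10
10    24   Tokyo   Sep           27
sort by high_plus_3 descending:
    high    city month  high_plus_3
8     34   Quito   Feb           37
2     32   Quito   Feb           35
10    24   Tokyo   Sep           27
6     16   Perth   Nov           19
3     15  Denver   Nov           18
0      1  Madrid   Nov            4
7      0   Tokyo   May            3
1     -1   Quito   Sep            2
4     -4  Denver   Nov           -1
5     -7   Perth   Feb           -4
9    -13   Cairo   Nov          -10
drop duplicate city (keep=last):
   high    city month  high_plus_3
0     1  Madrid   Nov            4
7     0   Tokyo   May            3
1    -1   Quito   Sep            2
4    -4  Denver   Nov           -1
5    -7   Perth   Feb           -4
9   -13   Cairo   Nov          -10
value at position 0, column 'high_plus_3' → 4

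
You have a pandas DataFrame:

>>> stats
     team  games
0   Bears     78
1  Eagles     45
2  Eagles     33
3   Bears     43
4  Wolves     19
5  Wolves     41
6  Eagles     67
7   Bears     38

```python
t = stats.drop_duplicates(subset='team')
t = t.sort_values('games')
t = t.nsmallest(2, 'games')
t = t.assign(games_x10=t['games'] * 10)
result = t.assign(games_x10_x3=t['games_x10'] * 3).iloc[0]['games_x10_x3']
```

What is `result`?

drop duplicate team (keep=first):
     team  games
0   Bears     78
1  Eagles     45
4  Wolves     19
sort by games:
     team  games
4  Wolves     19
1  Eagles     45
0   Bears     78
take 2 rows with smallest games:
     team  games
4  Wolves     19
1  Eagles     45
add column games_x10 = t['games'] * 10:
     team  games  games_x10
4  Wolves     19        190
1  Eagles     45        450
add column games_x10_x3 = t['games_x10'] * 3:
     team  games  games_x10  games_x10_x3
4  Wolves     19        190           570
1  Eagles     45        450          1350
The value at position 0, column 'games_x10_x3' is 570.

570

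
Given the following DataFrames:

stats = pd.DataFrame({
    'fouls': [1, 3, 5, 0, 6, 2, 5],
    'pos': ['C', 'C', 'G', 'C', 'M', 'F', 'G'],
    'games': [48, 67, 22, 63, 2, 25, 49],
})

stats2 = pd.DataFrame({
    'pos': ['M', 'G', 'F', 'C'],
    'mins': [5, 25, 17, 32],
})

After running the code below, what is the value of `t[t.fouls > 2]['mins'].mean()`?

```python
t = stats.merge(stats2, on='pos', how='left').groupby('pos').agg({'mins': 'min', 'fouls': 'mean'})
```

merge on 'pos' (how='left') → 7 rows:
   fouls pos  games  mins
0      1   C     48    32
1      3   C     67    32
2      5   G     22    25
3      0   C     63    32
4      6   M      2     5
5      2   F     25    17
6      5   G     49    25
group by pos: min(mins), mean(fouls):
     mins     fouls
pos                
C      32  1.333333
F      17  2.000000
G      25  5.000000
M       5  6.000000
filter rows where fouls > 2:
     mins  fouls
pos             
G      25    5.0
M       5    6.0
Finally, mean of column 'mins' = 15.0.

15.0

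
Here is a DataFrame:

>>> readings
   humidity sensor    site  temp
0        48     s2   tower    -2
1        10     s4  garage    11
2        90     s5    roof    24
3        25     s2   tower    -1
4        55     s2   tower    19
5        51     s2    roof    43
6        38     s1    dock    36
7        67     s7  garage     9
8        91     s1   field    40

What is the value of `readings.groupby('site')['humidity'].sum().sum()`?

group by site, sum of humidity:
site
dock       38
field      91
garage     77
roof      141
tower     128
Name: humidity, dtype: int64
So sum() = 475.

475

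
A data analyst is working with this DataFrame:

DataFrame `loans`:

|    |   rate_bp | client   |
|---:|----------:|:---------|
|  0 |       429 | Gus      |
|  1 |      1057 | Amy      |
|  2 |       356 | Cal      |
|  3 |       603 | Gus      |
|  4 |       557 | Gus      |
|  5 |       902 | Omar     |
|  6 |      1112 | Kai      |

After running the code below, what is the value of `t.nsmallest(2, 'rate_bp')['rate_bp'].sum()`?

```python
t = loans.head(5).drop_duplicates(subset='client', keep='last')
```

take first 5 rows:
   rate_bp client
0      429    Gus
1     1057    Amy
2      356    Cal
3      603    Gus
4      557    Gus
drop duplicate client (keep=last):
   rate_bp client
1     1057    Amy
2      356    Cal
4      557    Gus
take 2 rows with smallest rate_bp:
   rate_bp client
2      356    Cal
4      557    Gus

913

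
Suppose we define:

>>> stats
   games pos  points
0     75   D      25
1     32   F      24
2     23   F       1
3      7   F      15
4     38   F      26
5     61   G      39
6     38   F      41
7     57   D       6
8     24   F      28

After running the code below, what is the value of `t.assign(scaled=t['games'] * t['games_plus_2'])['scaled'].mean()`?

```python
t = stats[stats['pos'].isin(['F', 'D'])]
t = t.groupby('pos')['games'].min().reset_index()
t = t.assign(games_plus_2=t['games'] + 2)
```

1713.0

filter rows where pos in ['F', 'D']:
   games pos  points
0     75   D      25
1     32   F      24
2     23   F       1
3      7   F      15
4     38   F      26
6     38   F      41
7     57   D       6
8     24   F      28
group by pos, min of games:
pos
D    57
F     7
Name: games, dtype: int64
reset_index():
  pos  games
0   D     57
1   F      7
add column games_plus_2 = t['games'] + 2:
  pos  games  games_plus_2
0   D     57            59
1   F      7             9
add column scaled = t['games'] * t['games_plus_2']:
  pos  games  games_plus_2  scaled
0   D     57            59    3363
1   F      7             9      63
mean of column 'scaled' → 1713.0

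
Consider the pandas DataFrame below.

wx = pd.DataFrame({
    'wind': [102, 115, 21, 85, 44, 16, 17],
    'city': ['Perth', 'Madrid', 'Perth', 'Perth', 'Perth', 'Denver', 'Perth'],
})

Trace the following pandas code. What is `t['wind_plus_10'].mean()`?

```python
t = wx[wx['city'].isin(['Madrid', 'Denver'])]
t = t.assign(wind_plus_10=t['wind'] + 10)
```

75.5

filter rows where city in ['Madrid', 'Denver']:
   wind    city
1   115  Madrid
5    16  Denver
add column wind_plus_10 = t['wind'] + 10:
   wind    city  wind_plus_10
1   115  Madrid           125
5    16  Denver            26
Then the mean of column 'wind_plus_10': 75.5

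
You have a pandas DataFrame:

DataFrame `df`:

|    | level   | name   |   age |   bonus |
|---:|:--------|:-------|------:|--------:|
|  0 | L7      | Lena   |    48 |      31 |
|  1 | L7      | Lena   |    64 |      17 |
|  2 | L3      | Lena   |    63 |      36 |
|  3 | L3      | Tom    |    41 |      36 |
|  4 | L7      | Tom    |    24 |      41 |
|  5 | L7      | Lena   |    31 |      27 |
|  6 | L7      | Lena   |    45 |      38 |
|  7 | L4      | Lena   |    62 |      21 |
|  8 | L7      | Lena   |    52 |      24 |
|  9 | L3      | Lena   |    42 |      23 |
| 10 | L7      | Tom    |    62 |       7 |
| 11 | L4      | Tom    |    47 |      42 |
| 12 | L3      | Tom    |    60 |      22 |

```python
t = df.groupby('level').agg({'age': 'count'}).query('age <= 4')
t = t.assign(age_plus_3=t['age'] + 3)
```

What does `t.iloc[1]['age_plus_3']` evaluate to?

group by level, count of age:
       age
level     
L3       4
L4       2
L7       7
filter rows where age <= 4:
       age
level     
L3       4
L4       2
add column age_plus_3 = t['age'] + 3:
       age  age_plus_3
level                 
L3       4           7
L4       2           5
Reading off the value at position 1, column 'age_plus_3', we get 5.

5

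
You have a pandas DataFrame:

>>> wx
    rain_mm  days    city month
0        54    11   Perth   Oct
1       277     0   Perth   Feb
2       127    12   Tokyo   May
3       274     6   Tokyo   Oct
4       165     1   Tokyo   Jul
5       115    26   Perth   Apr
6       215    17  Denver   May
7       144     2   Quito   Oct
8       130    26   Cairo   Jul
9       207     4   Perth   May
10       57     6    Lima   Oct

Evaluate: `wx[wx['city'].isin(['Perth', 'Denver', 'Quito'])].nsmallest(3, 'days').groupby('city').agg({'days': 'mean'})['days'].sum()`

filter rows where city in ['Perth', 'Denver', 'Quito']:
   rain_mm  days    city month
0       54    11   Perth   Oct
1      277     0   Perth   Feb
5      115    26   Perth   Apr
6      215    17  Denver   May
7      144     2   Quito   Oct
9      207     4   Perth   May
take 3 rows with smallest days:
   rain_mm  days   city month
1      277     0  Perth   Feb
7      144     2  Quito   Oct
9      207     4  Perth   May
group by city, mean of days:
       days
city       
Perth   2.0
Quito   2.0
sum of column 'days' → 4.0

4.0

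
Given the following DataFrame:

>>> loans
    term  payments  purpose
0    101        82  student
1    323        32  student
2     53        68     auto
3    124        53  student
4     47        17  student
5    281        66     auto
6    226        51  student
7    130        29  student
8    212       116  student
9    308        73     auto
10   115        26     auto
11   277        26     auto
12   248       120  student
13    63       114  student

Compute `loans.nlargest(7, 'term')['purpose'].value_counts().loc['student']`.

4

take 7 rows with largest term:
    term  payments  purpose
1    323        32  student
9    308        73     auto
5    281        66     auto
11   277        26     auto
12   248       120  student
6    226        51  student
8    212       116  student
value_counts of purpose:
purpose
student    4
auto       3
Name: count, dtype: int64
The value at index 'student' is 4.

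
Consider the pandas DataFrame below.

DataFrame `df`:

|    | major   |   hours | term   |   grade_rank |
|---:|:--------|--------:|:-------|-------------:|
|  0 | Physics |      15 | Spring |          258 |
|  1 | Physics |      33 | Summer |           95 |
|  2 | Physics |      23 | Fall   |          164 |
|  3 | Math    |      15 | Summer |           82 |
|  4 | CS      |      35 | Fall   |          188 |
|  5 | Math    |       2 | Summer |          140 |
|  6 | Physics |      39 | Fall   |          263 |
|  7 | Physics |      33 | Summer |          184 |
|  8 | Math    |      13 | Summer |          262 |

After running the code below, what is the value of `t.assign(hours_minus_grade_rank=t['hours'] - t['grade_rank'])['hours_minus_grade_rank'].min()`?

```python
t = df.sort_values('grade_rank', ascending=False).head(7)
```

sort by grade_rank descending:
     major  hours    term  grade_rank
6  Physics     39    Fall         263
8     Math     13  Summer         262
0  Physics     15  Spring         258
4       CS     35    Fall         188
7  Physics     33  Summer         184
2  Physics     23    Fall         164
5     Math      2  Summer         140
1  Physics     33  Summer          95
3     Math     15  Summer          82
take first 7 rows:
     major  hours    term  grade_rank
6  Physics     39    Fall         263
8     Math     13  Summer         262
0  Physics     15  Spring         258
4       CS     35    Fall         188
7  Physics     33  Summer         184
2  Physics     23    Fall         164
5     Math      2  Summer         140
add column hours_minus_grade_rank = t['hours'] - t['grade_rank']:
     major  hours    term  grade_rank  hours_minus_grade_rank
6  Physics     39    Fall         263                    -224
8     Math     13  Summer         262                    -249
0  Physics     15  Spring         258                    -243
4       CS     35    Fall         188                    -153
7  Physics     33  Summer         184                    -151
2  Physics     23    Fall         164                    -141
5     Math      2  Summer         140                    -138
The min of column 'hours_minus_grade_rank' is -249.

-249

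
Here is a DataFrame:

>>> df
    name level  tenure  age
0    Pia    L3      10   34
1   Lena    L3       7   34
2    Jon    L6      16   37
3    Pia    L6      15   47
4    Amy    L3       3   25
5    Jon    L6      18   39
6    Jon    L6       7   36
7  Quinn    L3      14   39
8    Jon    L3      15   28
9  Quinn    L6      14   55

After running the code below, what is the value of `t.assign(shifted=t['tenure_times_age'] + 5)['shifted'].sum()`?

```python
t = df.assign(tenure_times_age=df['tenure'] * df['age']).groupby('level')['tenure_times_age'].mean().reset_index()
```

938.0

add column tenure_times_age = df['tenure'] * df['age']:
    name level  tenure  age  tenure_times_age
0    Pia    L3      10   34               340
1   Lena    L3       7   34               238
2    Jon    L6      16   37               592
3    Pia    L6      15   47               705
4    Amy    L3       3   25                75
5    Jon    L6      18   39               702
6    Jon    L6       7   36               252
7  Quinn    L3      14   39               546
8    Jon    L3      15   28               420
9  Quinn    L6      14   55               770
group by level, mean of tenure_times_age:
level
L3    323.8
L6    604.2
Name: tenure_times_age, dtype: float64
reset_index():
  level  tenure_times_age
0    L3             323.8
1    L6             604.2
add column shifted = t['tenure_times_age'] + 5:
  level  tenure_times_age  shifted
0    L3             323.8    328.8
1    L6             604.2    609.2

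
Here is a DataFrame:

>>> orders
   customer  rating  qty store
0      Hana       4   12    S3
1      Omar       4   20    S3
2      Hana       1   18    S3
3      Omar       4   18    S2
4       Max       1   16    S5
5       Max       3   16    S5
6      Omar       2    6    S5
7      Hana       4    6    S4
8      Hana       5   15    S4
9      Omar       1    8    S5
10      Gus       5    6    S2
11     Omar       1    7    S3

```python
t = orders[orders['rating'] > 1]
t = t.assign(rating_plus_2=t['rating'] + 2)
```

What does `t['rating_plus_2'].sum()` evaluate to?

47

filter rows where rating > 1:
   customer  rating  qty store
0      Hana       4   12    S3
1      Omar       4   20    S3
3      Omar       4   18    S2
5       Max       3   16    S5
6      Omar       2    6    S5
7      Hana       4    6    S4
8      Hana       5   15    S4
10      Gus       5    6    S2
add column rating_plus_2 = t['rating'] + 2:
   customer  rating  qty store  rating_plus_2
0      Hana       4   12    S3              6
1      Omar       4   20    S3              6
3      Omar       4   18    S2              6
5       Max       3   16    S5              5
6      Omar       2    6    S5              4
7      Hana       4    6    S4              6
8      Hana       5   15    S4              7
10      Gus       5    6    S2              7
Reading off the sum of column 'rating_plus_2', we get 47.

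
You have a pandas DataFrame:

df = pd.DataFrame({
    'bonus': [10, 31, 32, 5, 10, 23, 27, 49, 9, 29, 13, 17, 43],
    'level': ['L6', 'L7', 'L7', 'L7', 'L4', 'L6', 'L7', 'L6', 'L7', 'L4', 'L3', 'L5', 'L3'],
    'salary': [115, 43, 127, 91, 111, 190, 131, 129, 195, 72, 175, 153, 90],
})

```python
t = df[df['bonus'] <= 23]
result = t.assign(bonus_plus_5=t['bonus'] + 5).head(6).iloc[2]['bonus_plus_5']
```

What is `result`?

filter rows where bonus <= 23:
    bonus level  salary
0      10    L6     115
3       5    L7      91
4      10    L4     111
5      23    L6     190
8       9    L7     195
10     13    L3     175
11     17    L5     153
add column bonus_plus_5 = t['bonus'] + 5:
    bonus level  salary  bonus_plus_5
0      10    L6     115            15
3       5    L7      91            10
4      10    L4     111            15
5      23    L6     190            28
8       9    L7     195            14
10     13    L3     175            18
11     17    L5     153            22
take first 6 rows:
    bonus level  salary  bonus_plus_5
0      10    L6     115            15
3       5    L7      91            10
4      10    L4     111            15
5      23    L6     190            28
8       9    L7     195            14
10     13    L3     175            18
Reading off the value at position 2, column 'bonus_plus_5', we get 15.

15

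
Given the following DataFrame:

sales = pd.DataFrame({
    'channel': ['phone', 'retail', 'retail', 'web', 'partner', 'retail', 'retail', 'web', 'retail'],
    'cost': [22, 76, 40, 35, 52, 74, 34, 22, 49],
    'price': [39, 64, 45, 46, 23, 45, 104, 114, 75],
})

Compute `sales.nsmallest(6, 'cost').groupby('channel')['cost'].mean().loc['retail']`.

41.0

take 6 rows with smallest cost:
  channel  cost  price
0   phone    22     39
7     web    22    114
6  retail    34    104
3     web    35     46
2  retail    40     45
8  retail    49     75
group by channel, mean of cost:
channel
phone     22.0
retail    41.0
web       28.5
Name: cost, dtype: float64
Then the value at index 'retail': 41.0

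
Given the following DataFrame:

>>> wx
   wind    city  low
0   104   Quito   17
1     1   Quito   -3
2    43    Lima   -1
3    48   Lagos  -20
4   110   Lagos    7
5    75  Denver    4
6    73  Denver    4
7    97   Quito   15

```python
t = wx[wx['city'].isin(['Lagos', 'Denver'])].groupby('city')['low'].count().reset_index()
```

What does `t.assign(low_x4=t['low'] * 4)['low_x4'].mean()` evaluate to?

filter rows where city in ['Lagos', 'Denver']:
   wind    city  low
3    48   Lagos  -20
4   110   Lagos    7
5    75  Denver    4
6    73  Denver    4
group by city, count of low:
city
Denver    2
Lagos     2
Name: low, dtype: int64
reset_index():
     city  low
0  Denver    2
1   Lagos    2
add column low_x4 = t['low'] * 4:
     city  low  low_x4
0  Denver    2       8
1   Lagos    2       8

8.0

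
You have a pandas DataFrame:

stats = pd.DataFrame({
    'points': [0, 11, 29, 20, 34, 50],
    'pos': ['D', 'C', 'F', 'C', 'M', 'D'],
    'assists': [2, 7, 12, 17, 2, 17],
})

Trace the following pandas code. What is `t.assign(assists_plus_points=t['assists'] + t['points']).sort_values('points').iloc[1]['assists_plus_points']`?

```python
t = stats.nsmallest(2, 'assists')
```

36

take 2 rows with smallest assists:
   points pos  assists
0       0   D        2
4      34   M        2
add column assists_plus_points = t['assists'] + t['points']:
   points pos  assists  assists_plus_points
0       0   D        2                    2
4      34   M        2                   36
sort by points:
   points pos  assists  assists_plus_points
0       0   D        2                    2
4      34   M        2                   36
So iloc[1]['assists_plus_points'] = 36.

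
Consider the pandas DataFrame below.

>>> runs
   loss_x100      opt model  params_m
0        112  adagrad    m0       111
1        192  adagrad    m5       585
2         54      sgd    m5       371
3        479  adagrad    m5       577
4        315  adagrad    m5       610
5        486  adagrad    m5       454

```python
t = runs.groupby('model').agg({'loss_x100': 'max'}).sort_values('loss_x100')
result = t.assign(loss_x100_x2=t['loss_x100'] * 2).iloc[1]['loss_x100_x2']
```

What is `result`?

972

group by model, max of loss_x100:
       loss_x100
model           
m0           112
m5           486
sort by loss_x100:
       loss_x100
model           
m0           112
m5           486
add column loss_x100_x2 = t['loss_x100'] * 2:
       loss_x100  loss_x100_x2
model                         
m0           112           224
m5           486           972
The value at position 1, column 'loss_x100_x2' is 972.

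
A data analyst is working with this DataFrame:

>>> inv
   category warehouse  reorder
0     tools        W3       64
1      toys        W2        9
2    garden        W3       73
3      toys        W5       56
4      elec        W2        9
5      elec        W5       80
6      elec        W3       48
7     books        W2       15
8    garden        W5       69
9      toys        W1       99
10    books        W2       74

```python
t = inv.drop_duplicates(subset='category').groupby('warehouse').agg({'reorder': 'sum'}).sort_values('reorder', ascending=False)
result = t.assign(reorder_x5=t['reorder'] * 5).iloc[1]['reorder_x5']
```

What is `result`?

165

drop duplicate category (keep=first):
  category warehouse  reorder
0    tools        W3       64
1     toys        W2        9
2   garden        W3       73
4     elec        W2        9
7    books        W2       15
group by warehouse, sum of reorder:
           reorder
warehouse         
W2              33
W3             137
sort by reorder descending:
           reorder
warehouse         
W3             137
W2              33
add column reorder_x5 = t['reorder'] * 5:
           reorder  reorder_x5
warehouse                     
W3             137         685
W2              33         165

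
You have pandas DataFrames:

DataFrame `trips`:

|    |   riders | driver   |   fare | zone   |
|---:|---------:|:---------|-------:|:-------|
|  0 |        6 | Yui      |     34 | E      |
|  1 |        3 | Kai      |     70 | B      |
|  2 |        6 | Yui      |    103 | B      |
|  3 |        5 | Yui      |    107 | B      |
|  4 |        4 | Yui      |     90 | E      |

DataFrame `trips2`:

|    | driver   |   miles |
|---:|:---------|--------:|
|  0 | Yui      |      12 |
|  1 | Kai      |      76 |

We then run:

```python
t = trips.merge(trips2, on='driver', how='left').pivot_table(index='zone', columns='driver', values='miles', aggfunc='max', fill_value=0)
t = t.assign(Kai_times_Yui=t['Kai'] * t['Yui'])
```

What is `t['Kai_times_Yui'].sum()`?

912

merge on 'driver' (how='left') → 5 rows:
   riders driver  fare zone  miles
0       6    Yui    34    E     12
1       3    Kai    70    B     76
2       6    Yui   103    B     12
3       5    Yui   107    B     12
4       4    Yui    90    E     12
pivot: rows=zone, cols=driver, max(miles):
driver  Kai  Yui
zone            
B        76   12
E         0   12
add column Kai_times_Yui = t['Kai'] * t['Yui']:
driver  Kai  Yui  Kai_times_Yui
zone                           
B        76   12            912
E         0   12              0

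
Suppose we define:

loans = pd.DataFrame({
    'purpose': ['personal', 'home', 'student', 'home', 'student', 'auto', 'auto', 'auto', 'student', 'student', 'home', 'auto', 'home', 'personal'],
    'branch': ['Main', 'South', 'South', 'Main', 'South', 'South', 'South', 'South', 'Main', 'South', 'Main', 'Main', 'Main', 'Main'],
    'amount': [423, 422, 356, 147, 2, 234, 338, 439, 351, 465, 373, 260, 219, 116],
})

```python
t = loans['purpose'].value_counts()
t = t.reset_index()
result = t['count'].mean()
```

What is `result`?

3.5

value_counts of purpose:
purpose
home        4
student     4
auto        4
personal    2
Name: count, dtype: int64
reset_index():
    purpose  count
0      home      4
1   student      4
2      auto      4
3  personal      2
Finally, mean of column 'count' = 3.5.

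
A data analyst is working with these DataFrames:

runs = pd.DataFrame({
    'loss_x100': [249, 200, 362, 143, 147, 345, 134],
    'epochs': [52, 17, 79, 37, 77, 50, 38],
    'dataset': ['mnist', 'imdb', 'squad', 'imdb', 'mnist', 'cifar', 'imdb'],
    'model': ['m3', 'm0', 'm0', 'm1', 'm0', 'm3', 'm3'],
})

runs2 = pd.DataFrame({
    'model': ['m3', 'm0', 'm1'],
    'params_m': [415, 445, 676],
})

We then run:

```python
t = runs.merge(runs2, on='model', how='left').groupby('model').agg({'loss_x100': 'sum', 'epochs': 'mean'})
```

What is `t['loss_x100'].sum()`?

1580

merge on 'model' (how='left') → 7 rows:
   loss_x100  epochs dataset model  params_m
0        249      52   mnist    m3       415
1        200      17    imdb    m0       445
2        362      79   squad    m0       445
3        143      37    imdb    m1       676
4        147      77   mnist    m0       445
5        345      50   cifar    m3       415
6        134      38    imdb    m3       415
group by model: sum(loss_x100), mean(epochs):
       loss_x100     epochs
model                      
m0           709  57.666667
m1           143  37.000000
m3           728  46.666667
sum of column 'loss_x100' → 1580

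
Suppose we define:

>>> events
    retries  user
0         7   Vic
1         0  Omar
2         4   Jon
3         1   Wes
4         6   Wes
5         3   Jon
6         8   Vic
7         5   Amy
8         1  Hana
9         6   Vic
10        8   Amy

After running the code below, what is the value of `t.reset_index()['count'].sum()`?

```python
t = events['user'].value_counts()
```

value_counts of user:
user
Vic     3
Jon     2
Wes     2
Amy     2
Omar    1
Hana    1
Name: count, dtype: int64
reset_index():
   user  count
0   Vic      3
1   Jon      2
2   Wes      2
3   Amy      2
4  Omar      1
5  Hana      1
Taking the sum of column 'count' gives 11.

11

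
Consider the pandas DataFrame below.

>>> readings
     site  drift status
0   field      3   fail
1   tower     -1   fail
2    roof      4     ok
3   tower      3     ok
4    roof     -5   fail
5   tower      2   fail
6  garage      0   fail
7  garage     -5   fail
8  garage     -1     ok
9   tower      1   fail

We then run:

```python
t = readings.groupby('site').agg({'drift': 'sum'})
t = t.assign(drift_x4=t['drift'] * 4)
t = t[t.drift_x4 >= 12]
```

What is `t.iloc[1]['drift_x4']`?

group by site, sum of drift:
        drift
site         
field       3
garage     -6
roof       -1
tower       5
add column drift_x4 = t['drift'] * 4:
        drift  drift_x4
site                   
field       3        12
garage     -6       -24
roof       -1        -4
tower       5        20
filter rows where drift_x4 >= 12:
       drift  drift_x4
site                  
field      3        12
tower      5        20
Hence 20.

20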